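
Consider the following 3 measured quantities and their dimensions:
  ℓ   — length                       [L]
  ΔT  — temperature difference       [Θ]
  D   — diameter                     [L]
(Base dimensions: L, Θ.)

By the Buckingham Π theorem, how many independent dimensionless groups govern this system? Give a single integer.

Write exponents as rows L,Θ / cols ℓ,ΔT,D:
  L: [ 1  0  1]
  Θ: [ 0  1  0]
RREF → pivots at {ℓ,ΔT} ⇒ r = 2
Π count = n − r = 3 − 2 = 1

1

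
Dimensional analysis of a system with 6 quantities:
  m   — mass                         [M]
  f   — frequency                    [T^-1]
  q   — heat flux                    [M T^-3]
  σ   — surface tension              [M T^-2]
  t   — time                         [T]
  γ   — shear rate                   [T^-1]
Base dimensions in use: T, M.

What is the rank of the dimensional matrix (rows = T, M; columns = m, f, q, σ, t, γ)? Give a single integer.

Write exponents as rows T,M / cols m,f,q,σ,t,γ:
  T: [ 0 -1 -3 -2  1 -1]
  M: [ 1  0  1  1  0  0]
Row reduction gives pivot columns m,f; rank = 2

2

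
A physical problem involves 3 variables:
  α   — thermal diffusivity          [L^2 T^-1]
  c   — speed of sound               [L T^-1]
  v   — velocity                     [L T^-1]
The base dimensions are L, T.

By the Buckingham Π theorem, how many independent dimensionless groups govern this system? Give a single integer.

Write exponents as rows L,T / cols α,c,v:
  L: [ 2  1  1]
  T: [-1 -1 -1]
Row reduction gives pivot columns α,c; rank = 2
3 vars − rank 2 = 1 Π group

1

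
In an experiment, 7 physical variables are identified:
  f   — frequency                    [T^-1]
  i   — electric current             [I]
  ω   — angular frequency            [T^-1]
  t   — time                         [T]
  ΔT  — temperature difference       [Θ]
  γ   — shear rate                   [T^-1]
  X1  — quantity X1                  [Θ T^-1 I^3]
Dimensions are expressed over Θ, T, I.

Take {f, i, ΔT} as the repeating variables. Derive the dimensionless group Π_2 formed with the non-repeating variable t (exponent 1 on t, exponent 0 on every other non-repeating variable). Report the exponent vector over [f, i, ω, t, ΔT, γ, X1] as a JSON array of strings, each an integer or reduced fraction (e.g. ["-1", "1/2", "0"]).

["1", "0", "0", "1", "0", "0", "0"]

Exponent matrix [Θ,T,I] × [f,i,ω,t,ΔT,γ,X1]:
  Θ: [ 0  0  0  0  1  0  1]
  T: [-1  0 -1  1  0 -1 -1]
  I: [ 0  1  0  0  0  0  3]
Row reduction gives pivot columns f,i,ΔT; rank = 3
Repeat: f,i,ΔT; free: ω,t,γ,X1
RREF:
  r0: [   1    0    1   -1    0    1    1]
  r1: [   0    1    0    0    0    0    3]
  r2: [   0    0    0    0    1    0    1]
Fix exponent of t at 1, ω at 0, γ at 0, X1 at 0; solve each RREF row for its pivot's exponent:
  r0: exp(f) + (-1)·1 = 0 ⇒ exp(f) = 1
  r1: exp(i) + (0)·1 = 0 ⇒ exp(i) = 0
  r2: exp(ΔT) + (0)·1 = 0 ⇒ exp(ΔT) = 0
Π_2 = f · t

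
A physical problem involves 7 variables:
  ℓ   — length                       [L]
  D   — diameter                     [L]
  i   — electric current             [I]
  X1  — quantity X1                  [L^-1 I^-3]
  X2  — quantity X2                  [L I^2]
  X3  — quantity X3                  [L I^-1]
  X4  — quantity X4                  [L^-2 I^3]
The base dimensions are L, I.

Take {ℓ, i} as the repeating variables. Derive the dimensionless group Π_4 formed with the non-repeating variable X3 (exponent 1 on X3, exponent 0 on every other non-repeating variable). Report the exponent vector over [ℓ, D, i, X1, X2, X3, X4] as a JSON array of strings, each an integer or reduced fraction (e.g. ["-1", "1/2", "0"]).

["-1", "0", "1", "0", "0", "1", "0"]

Exponent matrix [L,I] × [ℓ,D,i,X1,X2,X3,X4]:
  L: [ 1  1  0 -1  1  1 -2]
  I: [ 0  0  1 -3  2 -1  3]
Echelon form has 2 nonzero rows (pivots: ℓ,i)
Pivot set = {ℓ,i}, free = {D,X1,X2,X3,X4}
RREF:
  r0: [   1    1    0   -1    1    1   -2]
  r1: [   0    0    1   -3    2   -1    3]
Fix exponent of X3 at 1, D at 0, X1 at 0, X2 at 0, X4 at 0; solve each RREF row for its pivot's exponent:
  r0: exp(ℓ) + (1)·1 = 0 ⇒ exp(ℓ) = -1
  r1: exp(i) + (-1)·1 = 0 ⇒ exp(i) = 1
Π_4 = ℓ^-1 · i · X3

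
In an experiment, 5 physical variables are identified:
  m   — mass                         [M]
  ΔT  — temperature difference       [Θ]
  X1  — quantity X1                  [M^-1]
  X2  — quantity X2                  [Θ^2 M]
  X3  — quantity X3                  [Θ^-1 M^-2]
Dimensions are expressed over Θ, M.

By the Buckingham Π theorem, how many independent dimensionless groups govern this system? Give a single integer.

3

Dimensional matrix (Θ×M by m×ΔT×X1×X2×X3):
  Θ: [ 0  1  0  2 -1]
  M: [ 1  0 -1  1 -2]
Echelon form has 2 nonzero rows (pivots: m,ΔT)
Π count = n − r = 5 − 2 = 3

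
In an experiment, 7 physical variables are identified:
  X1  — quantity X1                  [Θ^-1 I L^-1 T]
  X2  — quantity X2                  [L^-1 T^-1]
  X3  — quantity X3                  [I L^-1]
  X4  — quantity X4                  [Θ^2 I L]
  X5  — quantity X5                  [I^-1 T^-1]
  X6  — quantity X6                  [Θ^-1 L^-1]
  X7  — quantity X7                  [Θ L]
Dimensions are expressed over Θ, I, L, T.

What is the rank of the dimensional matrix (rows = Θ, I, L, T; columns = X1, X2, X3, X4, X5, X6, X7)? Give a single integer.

3

Exponent matrix [Θ,I,L,T] × [X1,X2,X3,X4,X5,X6,X7]:
  Θ: [-1  0  0  2  0 -1  1]
  I: [ 1  0  1  1 -1  0  0]
  L: [-1 -1 -1  1  0 -1  1]
  T: [ 1 -1  0  0 -1  0  0]
Echelon form has 3 nonzero rows (pivots: X1,X2,X3)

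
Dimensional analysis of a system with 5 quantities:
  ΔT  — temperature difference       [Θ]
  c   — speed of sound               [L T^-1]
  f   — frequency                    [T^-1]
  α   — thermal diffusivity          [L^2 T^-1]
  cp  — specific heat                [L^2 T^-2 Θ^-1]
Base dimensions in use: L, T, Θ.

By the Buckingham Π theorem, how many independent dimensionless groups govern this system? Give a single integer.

Exponent matrix [L,T,Θ] × [ΔT,c,f,α,cp]:
  L: [ 0  1  0  2  2]
  T: [ 0 -1 -1 -1 -2]
  Θ: [ 1  0  0  0 -1]
Row reduction gives pivot columns ΔT,c,f; rank = 3
Π count = n − r = 5 − 3 = 2

2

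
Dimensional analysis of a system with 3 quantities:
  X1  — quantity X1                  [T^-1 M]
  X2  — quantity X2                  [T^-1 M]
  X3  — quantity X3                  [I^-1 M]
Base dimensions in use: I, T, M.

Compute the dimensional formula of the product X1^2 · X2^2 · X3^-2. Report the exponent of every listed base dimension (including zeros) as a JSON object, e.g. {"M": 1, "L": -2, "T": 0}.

{"I": 2, "T": -4, "M": 2}

Write exponents as rows I,T,M / cols X1,X2,X3:
  I: [ 0  0 -1]
  T: [-1 -1  0]
  M: [ 1  1  1]
  [I]: (2)·0+(2)·0+(-2)·-1 = 2
  [T]: (2)·-1+(2)·-1+(-2)·0 = -4
  [M]: (2)·1+(2)·1+(-2)·1 = 2
⇒ I^2 T^-4 M^2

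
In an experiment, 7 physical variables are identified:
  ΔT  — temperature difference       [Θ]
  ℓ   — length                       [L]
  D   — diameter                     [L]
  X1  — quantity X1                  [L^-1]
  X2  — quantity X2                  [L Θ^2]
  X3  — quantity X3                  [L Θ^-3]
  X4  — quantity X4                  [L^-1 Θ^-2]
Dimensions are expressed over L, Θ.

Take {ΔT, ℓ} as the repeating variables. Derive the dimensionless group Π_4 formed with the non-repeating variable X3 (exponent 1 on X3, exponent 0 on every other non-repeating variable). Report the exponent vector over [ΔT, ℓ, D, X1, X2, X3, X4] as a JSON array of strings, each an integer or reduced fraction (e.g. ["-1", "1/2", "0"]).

Exponent matrix [L,Θ] × [ΔT,ℓ,D,X1,X2,X3,X4]:
  L: [ 0  1  1 -1  1  1 -1]
  Θ: [ 1  0  0  0  2 -3 -2]
Row reduction gives pivot columns ΔT,ℓ; rank = 2
Pivot set = {ΔT,ℓ}, free = {D,X1,X2,X3,X4}
RREF:
  r0: [   1    0    0    0    2   -3   -2]
  r1: [   0    1    1   -1    1    1   -1]
Fix exponent of X3 at 1, D at 0, X1 at 0, X2 at 0, X4 at 0; solve each RREF row for its pivot's exponent:
  r0: exp(ΔT) + (-3)·1 = 0 ⇒ exp(ΔT) = 3
  r1: exp(ℓ) + (1)·1 = 0 ⇒ exp(ℓ) = -1
Π_4 = ΔT^3 · ℓ^-1 · X3

["3", "-1", "0", "0", "0", "1", "0"]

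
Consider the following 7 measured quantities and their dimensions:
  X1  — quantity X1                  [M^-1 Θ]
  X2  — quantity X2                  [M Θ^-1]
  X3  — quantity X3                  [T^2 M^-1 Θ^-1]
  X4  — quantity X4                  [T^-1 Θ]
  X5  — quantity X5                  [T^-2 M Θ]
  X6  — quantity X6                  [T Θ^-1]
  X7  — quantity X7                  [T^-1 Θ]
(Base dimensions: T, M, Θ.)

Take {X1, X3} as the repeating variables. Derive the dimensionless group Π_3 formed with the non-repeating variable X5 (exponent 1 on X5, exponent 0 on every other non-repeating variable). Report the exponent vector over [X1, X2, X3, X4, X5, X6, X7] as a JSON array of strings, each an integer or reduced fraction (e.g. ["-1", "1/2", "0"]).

Write exponents as rows T,M,Θ / cols X1,X2,X3,X4,X5,X6,X7:
  T: [ 0  0  2 -1 -2  1 -1]
  M: [-1  1 -1  0  1  0  0]
  Θ: [ 1 -1 -1  1  1 -1  1]
RREF → pivots at {X1,X3} ⇒ r = 2
Repeat: X1,X3; free: X2,X4,X5,X6,X7
RREF:
  r0: [   1   -1    0  1/2    0 -1/2  1/2]
  r1: [   0    0    1 -1/2   -1  1/2 -1/2]
  r2: [   0    0    0    0    0    0    0]
Fix exponent of X5 at 1, X2 at 0, X4 at 0, X6 at 0, X7 at 0; solve each RREF row for its pivot's exponent:
  r0: exp(X1) + (0)·1 = 0 ⇒ exp(X1) = 0
  r1: exp(X3) + (-1)·1 = 0 ⇒ exp(X3) = 1
Π_3 = X3 · X5

["0", "0", "1", "0", "1", "0", "0"]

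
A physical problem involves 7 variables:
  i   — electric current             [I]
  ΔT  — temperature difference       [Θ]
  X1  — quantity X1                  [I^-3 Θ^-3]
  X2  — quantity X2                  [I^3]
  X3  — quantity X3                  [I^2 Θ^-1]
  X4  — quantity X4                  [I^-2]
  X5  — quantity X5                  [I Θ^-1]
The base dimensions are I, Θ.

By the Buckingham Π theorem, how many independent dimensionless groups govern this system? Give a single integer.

Exponent matrix [I,Θ] × [i,ΔT,X1,X2,X3,X4,X5]:
  I: [ 1  0 -3  3  2 -2  1]
  Θ: [ 0  1 -3  0 -1  0 -1]
Echelon form has 2 nonzero rows (pivots: i,ΔT)
n=7, r=2 ⇒ 5 dimensionless groups

5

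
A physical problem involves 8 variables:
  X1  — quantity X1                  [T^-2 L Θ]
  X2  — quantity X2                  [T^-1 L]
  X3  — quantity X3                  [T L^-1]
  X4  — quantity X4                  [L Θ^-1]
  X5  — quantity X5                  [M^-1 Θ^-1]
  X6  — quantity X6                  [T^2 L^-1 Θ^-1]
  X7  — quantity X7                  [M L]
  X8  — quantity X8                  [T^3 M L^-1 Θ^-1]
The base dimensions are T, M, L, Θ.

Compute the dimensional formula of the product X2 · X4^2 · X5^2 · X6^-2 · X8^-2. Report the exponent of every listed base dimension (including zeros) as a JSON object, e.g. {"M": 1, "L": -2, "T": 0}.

{"T": -11, "M": -4, "L": 7, "Θ": 0}

Write exponents as rows T,M,L,Θ / cols X1,X2,X3,X4,X5,X6,X7,X8:
  T: [-2 -1  1  0  0  2  0  3]
  M: [ 0  0  0  0 -1  0  1  1]
  L: [ 1  1 -1  1  0 -1  1 -1]
  Θ: [ 1  0  0 -1 -1 -1  0 -1]
  [T]: (1)·-1+(2)·0+(2)·0+(-2)·2+(-2)·3 = -11
  [M]: (1)·0+(2)·0+(2)·-1+(-2)·0+(-2)·1 = -4
  [L]: (1)·1+(2)·1+(2)·0+(-2)·-1+(-2)·-1 = 7
  [Θ]: (1)·0+(2)·-1+(2)·-1+(-2)·-1+(-2)·-1 = 0
⇒ T^-11 M^-4 L^7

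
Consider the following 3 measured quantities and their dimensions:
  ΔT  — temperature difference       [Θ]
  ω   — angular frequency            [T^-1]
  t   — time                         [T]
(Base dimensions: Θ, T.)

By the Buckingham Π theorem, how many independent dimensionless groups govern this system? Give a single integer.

Dimensional matrix (Θ×T by ΔT×ω×t):
  Θ: [ 1  0  0]
  T: [ 0 -1  1]
RREF → pivots at {ΔT,ω} ⇒ r = 2
n=3, r=2 ⇒ 1 dimensionless group

1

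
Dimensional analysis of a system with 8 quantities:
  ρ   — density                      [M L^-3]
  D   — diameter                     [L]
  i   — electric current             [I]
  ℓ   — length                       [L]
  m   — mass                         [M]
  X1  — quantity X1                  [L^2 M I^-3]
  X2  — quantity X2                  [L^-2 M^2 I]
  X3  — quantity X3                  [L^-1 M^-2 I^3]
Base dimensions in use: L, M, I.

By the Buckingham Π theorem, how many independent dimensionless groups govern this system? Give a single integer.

5

Dimensional matrix (L×M×I by ρ×D×i×ℓ×m×X1×X2×X3):
  L: [-3  1  0  1  0  2 -2 -1]
  M: [ 1  0  0  0  1  1  2 -2]
  I: [ 0  0  1  0  0 -3  1  3]
RREF → pivots at {ρ,D,i} ⇒ r = 3
8 vars − rank 3 = 5 Π groups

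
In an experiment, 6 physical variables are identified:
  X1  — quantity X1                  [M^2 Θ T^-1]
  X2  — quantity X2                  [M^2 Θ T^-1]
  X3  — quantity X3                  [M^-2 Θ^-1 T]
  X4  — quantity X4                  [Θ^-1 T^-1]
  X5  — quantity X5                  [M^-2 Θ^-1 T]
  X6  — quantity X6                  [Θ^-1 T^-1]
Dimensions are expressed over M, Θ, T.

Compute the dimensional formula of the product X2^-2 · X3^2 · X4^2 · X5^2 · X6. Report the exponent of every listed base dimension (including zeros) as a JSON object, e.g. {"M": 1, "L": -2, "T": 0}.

Write exponents as rows M,Θ,T / cols X1,X2,X3,X4,X5,X6:
  M: [ 2  2 -2  0 -2  0]
  Θ: [ 1  1 -1 -1 -1 -1]
  T: [-1 -1  1 -1  1 -1]
  [M]: (-2)·2+(2)·-2+(2)·0+(2)·-2+(1)·0 = -12
  [Θ]: (-2)·1+(2)·-1+(2)·-1+(2)·-1+(1)·-1 = -9
  [T]: (-2)·-1+(2)·1+(2)·-1+(2)·1+(1)·-1 = 3
⇒ M^-12 Θ^-9 T^3

{"M": -12, "Θ": -9, "T": 3}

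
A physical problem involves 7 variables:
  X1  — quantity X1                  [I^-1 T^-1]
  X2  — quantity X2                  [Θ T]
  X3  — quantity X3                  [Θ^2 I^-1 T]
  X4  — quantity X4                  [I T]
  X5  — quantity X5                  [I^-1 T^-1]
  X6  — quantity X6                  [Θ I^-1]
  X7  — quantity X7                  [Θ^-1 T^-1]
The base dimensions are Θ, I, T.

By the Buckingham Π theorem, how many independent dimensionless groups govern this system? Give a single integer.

Write exponents as rows Θ,I,T / cols X1,X2,X3,X4,X5,X6,X7:
  Θ: [ 0  1  2  0  0  1 -1]
  I: [-1  0 -1  1 -1 -1  0]
  T: [-1  1  1  1 -1  0 -1]
RREF → pivots at {X1,X2} ⇒ r = 2
7 vars − rank 2 = 5 Π groups

5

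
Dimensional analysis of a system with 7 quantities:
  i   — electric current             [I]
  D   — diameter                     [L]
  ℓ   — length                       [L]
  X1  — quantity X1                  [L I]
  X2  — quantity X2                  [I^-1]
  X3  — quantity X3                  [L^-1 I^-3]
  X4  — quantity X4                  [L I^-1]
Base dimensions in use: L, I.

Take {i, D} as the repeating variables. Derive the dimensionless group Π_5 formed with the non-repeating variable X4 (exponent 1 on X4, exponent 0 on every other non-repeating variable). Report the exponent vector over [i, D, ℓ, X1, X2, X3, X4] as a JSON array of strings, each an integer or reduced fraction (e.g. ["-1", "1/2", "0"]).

["1", "-1", "0", "0", "0", "0", "1"]

Write exponents as rows L,I / cols i,D,ℓ,X1,X2,X3,X4:
  L: [ 0  1  1  1  0 -1  1]
  I: [ 1  0  0  1 -1 -3 -1]
Row reduction gives pivot columns i,D; rank = 2
Pivot set = {i,D}, free = {ℓ,X1,X2,X3,X4}
RREF:
  r0: [   1    0    0    1   -1   -3   -1]
  r1: [   0    1    1    1    0   -1    1]
Fix exponent of X4 at 1, ℓ at 0, X1 at 0, X2 at 0, X3 at 0; solve each RREF row for its pivot's exponent:
  r0: exp(i) + (-1)·1 = 0 ⇒ exp(i) = 1
  r1: exp(D) + (1)·1 = 0 ⇒ exp(D) = -1
Π_5 = i · D^-1 · X4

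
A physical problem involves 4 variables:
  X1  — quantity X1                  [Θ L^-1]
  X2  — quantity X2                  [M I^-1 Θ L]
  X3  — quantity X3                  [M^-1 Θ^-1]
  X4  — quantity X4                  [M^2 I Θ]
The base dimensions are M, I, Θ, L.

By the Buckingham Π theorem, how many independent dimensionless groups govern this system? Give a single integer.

Exponent matrix [M,I,Θ,L] × [X1,X2,X3,X4]:
  M: [ 0  1 -1  2]
  I: [ 0 -1  0  1]
  Θ: [ 1  1 -1  1]
  L: [-1  1  0  0]
Row reduction gives pivot columns X1,X2,X3; rank = 3
4 vars − rank 3 = 1 Π group

1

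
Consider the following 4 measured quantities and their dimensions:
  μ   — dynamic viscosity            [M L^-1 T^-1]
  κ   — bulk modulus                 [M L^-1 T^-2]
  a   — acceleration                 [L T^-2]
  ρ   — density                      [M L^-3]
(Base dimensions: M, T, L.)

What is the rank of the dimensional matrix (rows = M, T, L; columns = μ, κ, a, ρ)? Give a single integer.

3

Exponent matrix [M,T,L] × [μ,κ,a,ρ]:
  M: [ 1  1  0  1]
  T: [-1 -2 -2  0]
  L: [-1 -1  1 -3]
Echelon form has 3 nonzero rows (pivots: μ,κ,a)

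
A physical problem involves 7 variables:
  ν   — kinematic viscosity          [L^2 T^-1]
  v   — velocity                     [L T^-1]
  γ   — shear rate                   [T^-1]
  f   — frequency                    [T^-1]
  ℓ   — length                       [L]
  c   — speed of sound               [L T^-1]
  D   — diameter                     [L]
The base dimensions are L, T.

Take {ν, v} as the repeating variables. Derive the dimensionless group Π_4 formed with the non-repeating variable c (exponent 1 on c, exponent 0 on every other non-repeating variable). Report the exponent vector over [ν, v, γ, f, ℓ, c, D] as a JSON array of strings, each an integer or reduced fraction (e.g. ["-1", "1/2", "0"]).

["0", "-1", "0", "0", "0", "1", "0"]

Exponent matrix [L,T] × [ν,v,γ,f,ℓ,c,D]:
  L: [ 2  1  0  0  1  1  1]
  T: [-1 -1 -1 -1  0 -1  0]
Row reduction gives pivot columns ν,v; rank = 2
Pivot set = {ν,v}, free = {γ,f,ℓ,c,D}
RREF:
  r0: [   1    0   -1   -1    1    0    1]
  r1: [   0    1    2    2   -1    1   -1]
Fix exponent of c at 1, γ at 0, f at 0, ℓ at 0, D at 0; solve each RREF row for its pivot's exponent:
  r0: exp(ν) + (0)·1 = 0 ⇒ exp(ν) = 0
  r1: exp(v) + (1)·1 = 0 ⇒ exp(v) = -1
Π_4 = v^-1 · c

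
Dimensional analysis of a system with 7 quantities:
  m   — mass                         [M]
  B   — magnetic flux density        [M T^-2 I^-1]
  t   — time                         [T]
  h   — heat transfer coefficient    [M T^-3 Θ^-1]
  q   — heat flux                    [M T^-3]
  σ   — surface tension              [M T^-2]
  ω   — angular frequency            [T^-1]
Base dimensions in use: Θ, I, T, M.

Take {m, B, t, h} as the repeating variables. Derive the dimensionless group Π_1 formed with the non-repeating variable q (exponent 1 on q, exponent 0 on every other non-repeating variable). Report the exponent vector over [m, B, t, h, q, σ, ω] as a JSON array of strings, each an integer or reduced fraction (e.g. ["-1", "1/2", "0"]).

Write exponents as rows Θ,I,T,M / cols m,B,t,h,q,σ,ω:
  Θ: [ 0  0  0 -1  0  0  0]
  I: [ 0 -1  0  0  0  0  0]
  T: [ 0 -2  1 -3 -3 -2 -1]
  M: [ 1  1  0  1  1  1  0]
Row reduction gives pivot columns m,B,t,h; rank = 4
Pivot set = {m,B,t,h}, free = {q,σ,ω}
RREF:
  r0: [   1    0    0    0    1    1    0]
  r1: [   0    1    0    0    0    0    0]
  r2: [   0    0    1    0   -3   -2   -1]
  r3: [   0    0    0    1    0    0    0]
Fix exponent of q at 1, σ at 0, ω at 0; solve each RREF row for its pivot's exponent:
  r0: exp(m) + (1)·1 = 0 ⇒ exp(m) = -1
  r1: exp(B) + (0)·1 = 0 ⇒ exp(B) = 0
  r2: exp(t) + (-3)·1 = 0 ⇒ exp(t) = 3
  r3: exp(h) + (0)·1 = 0 ⇒ exp(h) = 0
Π_1 = m^-1 · t^3 · q

["-1", "0", "3", "0", "1", "0", "0"]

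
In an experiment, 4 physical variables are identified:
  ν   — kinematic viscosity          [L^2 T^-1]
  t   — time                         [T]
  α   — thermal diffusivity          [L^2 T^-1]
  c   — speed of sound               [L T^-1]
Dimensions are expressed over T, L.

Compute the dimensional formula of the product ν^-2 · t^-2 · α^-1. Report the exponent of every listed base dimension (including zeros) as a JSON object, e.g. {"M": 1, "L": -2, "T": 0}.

Write exponents as rows T,L / cols ν,t,α,c:
  T: [-1  1 -1 -1]
  L: [ 2  0  2  1]
  [T]: (-2)·-1+(-2)·1+(-1)·-1 = 1
  [L]: (-2)·2+(-2)·0+(-1)·2 = -6
⇒ T L^-6

{"T": 1, "L": -6}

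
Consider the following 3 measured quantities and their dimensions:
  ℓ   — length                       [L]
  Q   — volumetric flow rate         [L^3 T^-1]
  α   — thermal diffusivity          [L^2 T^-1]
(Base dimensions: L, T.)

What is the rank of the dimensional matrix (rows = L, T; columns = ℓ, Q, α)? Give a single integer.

2

Exponent matrix [L,T] × [ℓ,Q,α]:
  L: [ 1  3  2]
  T: [ 0 -1 -1]
RREF → pivots at {ℓ,Q} ⇒ r = 2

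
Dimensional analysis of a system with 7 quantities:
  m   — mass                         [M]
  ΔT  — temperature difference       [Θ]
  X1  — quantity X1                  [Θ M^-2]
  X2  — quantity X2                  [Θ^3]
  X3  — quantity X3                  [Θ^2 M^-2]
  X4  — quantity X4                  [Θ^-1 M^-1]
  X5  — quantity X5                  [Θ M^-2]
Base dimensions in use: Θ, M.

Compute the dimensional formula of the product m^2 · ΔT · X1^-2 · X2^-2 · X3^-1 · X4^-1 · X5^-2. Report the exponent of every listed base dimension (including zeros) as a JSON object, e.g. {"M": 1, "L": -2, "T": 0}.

Write exponents as rows Θ,M / cols m,ΔT,X1,X2,X3,X4,X5:
  Θ: [ 0  1  1  3  2 -1  1]
  M: [ 1  0 -2  0 -2 -1 -2]
  [Θ]: (2)·0+(1)·1+(-2)·1+(-2)·3+(-1)·2+(-1)·-1+(-2)·1 = -10
  [M]: (2)·1+(1)·0+(-2)·-2+(-2)·0+(-1)·-2+(-1)·-1+(-2)·-2 = 13
⇒ Θ^-10 M^13

{"Θ": -10, "M": 13}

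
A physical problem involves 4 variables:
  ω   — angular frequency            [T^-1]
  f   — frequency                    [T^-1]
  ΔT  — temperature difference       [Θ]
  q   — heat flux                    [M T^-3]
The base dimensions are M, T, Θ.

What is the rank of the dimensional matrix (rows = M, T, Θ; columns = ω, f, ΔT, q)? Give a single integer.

Dimensional matrix (M×T×Θ by ω×f×ΔT×q):
  M: [ 0  0  0  1]
  T: [-1 -1  0 -3]
  Θ: [ 0  0  1  0]
RREF → pivots at {ω,ΔT,q} ⇒ r = 3

3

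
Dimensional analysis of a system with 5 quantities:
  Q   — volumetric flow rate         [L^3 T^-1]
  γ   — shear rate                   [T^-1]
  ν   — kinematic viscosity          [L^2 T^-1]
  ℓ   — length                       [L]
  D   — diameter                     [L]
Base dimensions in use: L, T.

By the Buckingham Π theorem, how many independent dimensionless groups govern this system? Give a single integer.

3

Dimensional matrix (L×T by Q×γ×ν×ℓ×D):
  L: [ 3  0  2  1  1]
  T: [-1 -1 -1  0  0]
RREF → pivots at {Q,γ} ⇒ r = 2
5 vars − rank 2 = 3 Π groups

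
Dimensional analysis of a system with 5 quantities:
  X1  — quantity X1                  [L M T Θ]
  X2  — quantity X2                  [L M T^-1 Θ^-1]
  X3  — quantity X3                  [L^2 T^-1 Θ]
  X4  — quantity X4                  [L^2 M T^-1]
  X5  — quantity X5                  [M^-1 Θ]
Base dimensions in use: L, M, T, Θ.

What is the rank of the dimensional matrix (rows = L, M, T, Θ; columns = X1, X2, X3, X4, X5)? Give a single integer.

3

Write exponents as rows L,M,T,Θ / cols X1,X2,X3,X4,X5:
  L: [ 1  1  2  2  0]
  M: [ 1  1  0  1 -1]
  T: [ 1 -1 -1 -1  0]
  Θ: [ 1 -1  1  0  1]
RREF → pivots at {X1,X2,X3} ⇒ r = 3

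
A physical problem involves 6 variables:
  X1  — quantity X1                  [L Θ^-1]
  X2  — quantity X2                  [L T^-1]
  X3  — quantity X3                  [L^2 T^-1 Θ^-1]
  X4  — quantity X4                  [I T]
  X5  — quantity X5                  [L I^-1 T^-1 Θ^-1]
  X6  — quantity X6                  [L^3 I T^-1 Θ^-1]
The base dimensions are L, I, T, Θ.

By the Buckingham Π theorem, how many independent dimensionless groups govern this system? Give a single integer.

Write exponents as rows L,I,T,Θ / cols X1,X2,X3,X4,X5,X6:
  L: [ 1  1  2  0  1  3]
  I: [ 0  0  0  1 -1  1]
  T: [ 0 -1 -1  1 -1 -1]
  Θ: [-1  0 -1  0 -1 -1]
RREF → pivots at {X1,X2,X4} ⇒ r = 3
6 vars − rank 3 = 3 Π groups

3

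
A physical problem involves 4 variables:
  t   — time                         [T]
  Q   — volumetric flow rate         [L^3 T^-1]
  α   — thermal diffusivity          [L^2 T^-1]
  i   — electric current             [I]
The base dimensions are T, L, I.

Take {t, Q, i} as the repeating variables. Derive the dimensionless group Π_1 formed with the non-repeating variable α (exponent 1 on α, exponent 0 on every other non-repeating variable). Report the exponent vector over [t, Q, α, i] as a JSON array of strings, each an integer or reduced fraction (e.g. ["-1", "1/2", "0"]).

["1/3", "-2/3", "1", "0"]

Write exponents as rows T,L,I / cols t,Q,α,i:
  T: [ 1 -1 -1  0]
  L: [ 0  3  2  0]
  I: [ 0  0  0  1]
Echelon form has 3 nonzero rows (pivots: t,Q,i)
Repeat: t,Q,i; free: α
RREF:
  r0: [   1    0 -1/3    0]
  r1: [   0    1  2/3    0]
  r2: [   0    0    0    1]
Fix exponent of α at 1; solve each RREF row for its pivot's exponent:
  r0: exp(t) + (-1/3)·1 = 0 ⇒ exp(t) = 1/3
  r1: exp(Q) + (2/3)·1 = 0 ⇒ exp(Q) = -2/3
  r2: exp(i) + (0)·1 = 0 ⇒ exp(i) = 0
Π_1 = t^(1/3) · Q^(-2/3) · α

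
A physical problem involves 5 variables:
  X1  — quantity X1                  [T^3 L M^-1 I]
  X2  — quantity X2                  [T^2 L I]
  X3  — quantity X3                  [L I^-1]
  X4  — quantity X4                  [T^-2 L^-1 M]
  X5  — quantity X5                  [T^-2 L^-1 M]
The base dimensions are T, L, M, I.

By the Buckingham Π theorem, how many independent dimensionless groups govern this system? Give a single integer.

2

Exponent matrix [T,L,M,I] × [X1,X2,X3,X4,X5]:
  T: [ 3  2  0 -2 -2]
  L: [ 1  1  1 -1 -1]
  M: [-1  0  0  1  1]
  I: [ 1  1 -1  0  0]
Row reduction gives pivot columns X1,X2,X3; rank = 3
Π count = n − r = 5 − 3 = 2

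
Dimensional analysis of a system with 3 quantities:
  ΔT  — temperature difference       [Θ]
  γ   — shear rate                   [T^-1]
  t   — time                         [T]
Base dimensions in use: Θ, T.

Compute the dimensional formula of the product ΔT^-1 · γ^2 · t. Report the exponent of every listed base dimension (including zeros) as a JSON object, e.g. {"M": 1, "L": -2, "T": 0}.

Exponent matrix [Θ,T] × [ΔT,γ,t]:
  Θ: [ 1  0  0]
  T: [ 0 -1  1]
  [Θ]: (-1)·1+(2)·0+(1)·0 = -1
  [T]: (-1)·0+(2)·-1+(1)·1 = -1
⇒ Θ^-1 T^-1

{"Θ": -1, "T": -1}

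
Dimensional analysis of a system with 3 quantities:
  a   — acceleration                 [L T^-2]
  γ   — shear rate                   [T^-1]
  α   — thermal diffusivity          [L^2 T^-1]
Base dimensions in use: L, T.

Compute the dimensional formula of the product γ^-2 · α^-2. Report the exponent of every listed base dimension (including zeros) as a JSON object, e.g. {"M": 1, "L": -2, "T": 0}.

{"L": -4, "T": 4}

Exponent matrix [L,T] × [a,γ,α]:
  L: [ 1  0  2]
  T: [-2 -1 -1]
  [L]: (-2)·0+(-2)·2 = -4
  [T]: (-2)·-1+(-2)·-1 = 4
⇒ L^-4 T^4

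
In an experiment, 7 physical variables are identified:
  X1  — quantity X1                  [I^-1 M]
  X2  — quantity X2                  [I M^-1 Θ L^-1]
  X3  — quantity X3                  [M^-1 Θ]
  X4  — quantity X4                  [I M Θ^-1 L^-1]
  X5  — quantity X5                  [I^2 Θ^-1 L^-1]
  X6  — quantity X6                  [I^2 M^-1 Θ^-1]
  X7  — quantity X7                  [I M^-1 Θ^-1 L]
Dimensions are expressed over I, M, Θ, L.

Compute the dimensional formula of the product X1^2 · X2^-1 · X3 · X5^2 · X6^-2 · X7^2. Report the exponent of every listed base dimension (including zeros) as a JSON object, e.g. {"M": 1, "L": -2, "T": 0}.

{"I": -1, "M": 2, "Θ": -2, "L": 1}

Dimensional matrix (I×M×Θ×L by X1×X2×X3×X4×X5×X6×X7):
  I: [-1  1  0  1  2  2  1]
  M: [ 1 -1 -1  1  0 -1 -1]
  Θ: [ 0  1  1 -1 -1 -1 -1]
  L: [ 0 -1  0 -1 -1  0  1]
  [I]: (2)·-1+(-1)·1+(1)·0+(2)·2+(-2)·2+(2)·1 = -1
  [M]: (2)·1+(-1)·-1+(1)·-1+(2)·0+(-2)·-1+(2)·-1 = 2
  [Θ]: (2)·0+(-1)·1+(1)·1+(2)·-1+(-2)·-1+(2)·-1 = -2
  [L]: (2)·0+(-1)·-1+(1)·0+(2)·-1+(-2)·0+(2)·1 = 1
⇒ I^-1 M^2 Θ^-2 L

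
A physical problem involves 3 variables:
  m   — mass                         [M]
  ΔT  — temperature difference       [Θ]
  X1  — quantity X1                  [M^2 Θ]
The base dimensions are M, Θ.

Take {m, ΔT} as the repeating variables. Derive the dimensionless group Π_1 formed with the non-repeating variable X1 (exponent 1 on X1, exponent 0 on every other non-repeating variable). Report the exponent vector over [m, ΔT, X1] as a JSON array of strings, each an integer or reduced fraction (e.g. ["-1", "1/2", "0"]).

Exponent matrix [M,Θ] × [m,ΔT,X1]:
  M: [ 1  0  2]
  Θ: [ 0  1  1]
Echelon form has 2 nonzero rows (pivots: m,ΔT)
Repeat: m,ΔT; free: X1
RREF:
  r0: [   1    0    2]
  r1: [   0    1    1]
Fix exponent of X1 at 1; solve each RREF row for its pivot's exponent:
  r0: exp(m) + (2)·1 = 0 ⇒ exp(m) = -2
  r1: exp(ΔT) + (1)·1 = 0 ⇒ exp(ΔT) = -1
Π_1 = m^-2 · ΔT^-1 · X1

["-2", "-1", "1"]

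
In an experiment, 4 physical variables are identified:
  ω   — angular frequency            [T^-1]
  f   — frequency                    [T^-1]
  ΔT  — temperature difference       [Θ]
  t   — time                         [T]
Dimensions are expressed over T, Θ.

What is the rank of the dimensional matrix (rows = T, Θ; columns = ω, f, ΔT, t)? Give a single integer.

2

Dimensional matrix (T×Θ by ω×f×ΔT×t):
  T: [-1 -1  0  1]
  Θ: [ 0  0  1  0]
RREF → pivots at {ω,ΔT} ⇒ r = 2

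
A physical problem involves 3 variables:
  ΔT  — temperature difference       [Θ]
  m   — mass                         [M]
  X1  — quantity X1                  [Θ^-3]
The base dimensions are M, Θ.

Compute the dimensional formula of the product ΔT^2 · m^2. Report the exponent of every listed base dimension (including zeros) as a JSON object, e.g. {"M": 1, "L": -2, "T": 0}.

{"M": 2, "Θ": 2}

Write exponents as rows M,Θ / cols ΔT,m,X1:
  M: [ 0  1  0]
  Θ: [ 1  0 -3]
  [M]: (2)·0+(2)·1 = 2
  [Θ]: (2)·1+(2)·0 = 2
⇒ M^2 Θ^2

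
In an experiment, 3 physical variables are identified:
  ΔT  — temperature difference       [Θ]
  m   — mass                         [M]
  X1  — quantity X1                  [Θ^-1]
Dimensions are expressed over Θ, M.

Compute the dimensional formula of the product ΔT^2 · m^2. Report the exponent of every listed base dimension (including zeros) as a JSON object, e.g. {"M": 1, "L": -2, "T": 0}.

Write exponents as rows Θ,M / cols ΔT,m,X1:
  Θ: [ 1  0 -1]
  M: [ 0  1  0]
  [Θ]: (2)·1+(2)·0 = 2
  [M]: (2)·0+(2)·1 = 2
⇒ Θ^2 M^2

{"Θ": 2, "M": 2}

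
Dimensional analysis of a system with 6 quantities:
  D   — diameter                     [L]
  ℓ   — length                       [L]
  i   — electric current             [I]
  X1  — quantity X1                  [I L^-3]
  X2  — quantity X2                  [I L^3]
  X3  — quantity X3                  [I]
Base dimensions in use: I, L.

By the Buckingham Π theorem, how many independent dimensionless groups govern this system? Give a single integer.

4

Write exponents as rows I,L / cols D,ℓ,i,X1,X2,X3:
  I: [ 0  0  1  1  1  1]
  L: [ 1  1  0 -3  3  0]
RREF → pivots at {D,i} ⇒ r = 2
n=6, r=2 ⇒ 4 dimensionless groups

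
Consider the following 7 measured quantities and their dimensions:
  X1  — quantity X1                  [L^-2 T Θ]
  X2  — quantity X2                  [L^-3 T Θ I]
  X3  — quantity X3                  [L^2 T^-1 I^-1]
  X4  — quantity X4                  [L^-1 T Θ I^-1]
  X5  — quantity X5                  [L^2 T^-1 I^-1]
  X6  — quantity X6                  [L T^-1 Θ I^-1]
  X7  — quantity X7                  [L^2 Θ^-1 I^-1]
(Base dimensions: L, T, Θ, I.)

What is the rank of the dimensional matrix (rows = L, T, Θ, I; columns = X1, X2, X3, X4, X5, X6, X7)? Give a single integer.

Write exponents as rows L,T,Θ,I / cols X1,X2,X3,X4,X5,X6,X7:
  L: [-2 -3  2 -1  2  1  2]
  T: [ 1  1 -1  1 -1 -1  0]
  Θ: [ 1  1  0  1  0  1 -1]
  I: [ 0  1 -1 -1 -1 -1 -1]
Echelon form has 3 nonzero rows (pivots: X1,X2,X3)

3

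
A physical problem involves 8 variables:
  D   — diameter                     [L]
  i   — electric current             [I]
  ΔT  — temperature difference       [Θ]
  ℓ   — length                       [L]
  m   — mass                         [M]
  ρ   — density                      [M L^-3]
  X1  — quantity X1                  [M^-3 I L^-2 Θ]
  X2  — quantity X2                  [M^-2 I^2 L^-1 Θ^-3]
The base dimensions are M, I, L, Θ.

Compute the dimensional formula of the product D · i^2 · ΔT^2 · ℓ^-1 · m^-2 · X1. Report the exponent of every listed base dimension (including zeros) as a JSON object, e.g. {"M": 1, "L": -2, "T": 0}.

{"M": -5, "I": 3, "L": -2, "Θ": 3}

Exponent matrix [M,I,L,Θ] × [D,i,ΔT,ℓ,m,ρ,X1,X2]:
  M: [ 0  0  0  0  1  1 -3 -2]
  I: [ 0  1  0  0  0  0  1  2]
  L: [ 1  0  0  1  0 -3 -2 -1]
  Θ: [ 0  0  1  0  0  0  1 -3]
  [M]: (1)·0+(2)·0+(2)·0+(-1)·0+(-2)·1+(1)·-3 = -5
  [I]: (1)·0+(2)·1+(2)·0+(-1)·0+(-2)·0+(1)·1 = 3
  [L]: (1)·1+(2)·0+(2)·0+(-1)·1+(-2)·0+(1)·-2 = -2
  [Θ]: (1)·0+(2)·0+(2)·1+(-1)·0+(-2)·0+(1)·1 = 3
⇒ M^-5 I^3 L^-2 Θ^3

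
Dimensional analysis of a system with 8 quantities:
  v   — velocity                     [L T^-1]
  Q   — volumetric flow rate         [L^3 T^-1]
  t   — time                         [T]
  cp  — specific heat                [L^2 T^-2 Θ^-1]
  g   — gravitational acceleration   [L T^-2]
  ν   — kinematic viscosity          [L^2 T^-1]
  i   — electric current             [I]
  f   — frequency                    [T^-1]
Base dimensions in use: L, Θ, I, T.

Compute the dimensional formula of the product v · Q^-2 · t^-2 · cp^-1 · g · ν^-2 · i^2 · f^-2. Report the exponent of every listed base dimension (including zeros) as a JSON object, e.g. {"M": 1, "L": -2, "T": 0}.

{"L": -10, "Θ": 1, "I": 2, "T": 3}

Exponent matrix [L,Θ,I,T] × [v,Q,t,cp,g,ν,i,f]:
  L: [ 1  3  0  2  1  2  0  0]
  Θ: [ 0  0  0 -1  0  0  0  0]
  I: [ 0  0  0  0  0  0  1  0]
  T: [-1 -1  1 -2 -2 -1  0 -1]
  [L]: (1)·1+(-2)·3+(-2)·0+(-1)·2+(1)·1+(-2)·2+(2)·0+(-2)·0 = -10
  [Θ]: (1)·0+(-2)·0+(-2)·0+(-1)·-1+(1)·0+(-2)·0+(2)·0+(-2)·0 = 1
  [I]: (1)·0+(-2)·0+(-2)·0+(-1)·0+(1)·0+(-2)·0+(2)·1+(-2)·0 = 2
  [T]: (1)·-1+(-2)·-1+(-2)·1+(-1)·-2+(1)·-2+(-2)·-1+(2)·0+(-2)·-1 = 3
⇒ L^-10 Θ I^2 T^3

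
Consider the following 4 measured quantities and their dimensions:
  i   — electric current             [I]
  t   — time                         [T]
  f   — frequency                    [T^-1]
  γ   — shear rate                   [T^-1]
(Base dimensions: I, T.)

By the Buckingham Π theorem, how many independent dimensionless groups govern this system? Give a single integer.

2

Dimensional matrix (I×T by i×t×f×γ):
  I: [ 1  0  0  0]
  T: [ 0  1 -1 -1]
Echelon form has 2 nonzero rows (pivots: i,t)
Π count = n − r = 4 − 2 = 2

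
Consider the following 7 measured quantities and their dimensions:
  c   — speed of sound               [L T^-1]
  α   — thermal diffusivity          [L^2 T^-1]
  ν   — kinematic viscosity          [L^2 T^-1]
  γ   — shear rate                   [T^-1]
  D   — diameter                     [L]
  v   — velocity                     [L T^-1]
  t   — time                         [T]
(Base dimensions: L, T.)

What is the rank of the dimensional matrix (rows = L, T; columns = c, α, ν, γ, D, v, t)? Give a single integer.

2

Exponent matrix [L,T] × [c,α,ν,γ,D,v,t]:
  L: [ 1  2  2  0  1  1  0]
  T: [-1 -1 -1 -1  0 -1  1]
Row reduction gives pivot columns c,α; rank = 2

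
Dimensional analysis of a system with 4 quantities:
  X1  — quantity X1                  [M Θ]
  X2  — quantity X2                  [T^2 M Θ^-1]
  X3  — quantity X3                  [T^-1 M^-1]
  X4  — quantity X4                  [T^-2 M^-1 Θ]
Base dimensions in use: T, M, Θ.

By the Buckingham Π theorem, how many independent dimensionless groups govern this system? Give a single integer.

Write exponents as rows T,M,Θ / cols X1,X2,X3,X4:
  T: [ 0  2 -1 -2]
  M: [ 1  1 -1 -1]
  Θ: [ 1 -1  0  1]
Echelon form has 2 nonzero rows (pivots: X1,X2)
Π count = n − r = 4 − 2 = 2

2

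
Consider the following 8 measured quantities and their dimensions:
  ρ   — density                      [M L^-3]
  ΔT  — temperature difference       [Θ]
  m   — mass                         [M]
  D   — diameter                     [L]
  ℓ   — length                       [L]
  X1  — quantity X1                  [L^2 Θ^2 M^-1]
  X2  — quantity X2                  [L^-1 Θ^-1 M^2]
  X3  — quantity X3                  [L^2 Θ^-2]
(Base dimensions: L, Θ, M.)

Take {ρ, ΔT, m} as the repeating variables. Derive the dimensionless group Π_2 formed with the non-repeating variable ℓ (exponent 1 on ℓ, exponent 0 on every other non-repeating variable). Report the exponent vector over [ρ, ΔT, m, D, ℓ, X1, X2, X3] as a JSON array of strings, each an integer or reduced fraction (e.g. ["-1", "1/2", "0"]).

Write exponents as rows L,Θ,M / cols ρ,ΔT,m,D,ℓ,X1,X2,X3:
  L: [-3  0  0  1  1  2 -1  2]
  Θ: [ 0  1  0  0  0  2 -1 -2]
  M: [ 1  0  1  0  0 -1  2  0]
Row reduction gives pivot columns ρ,ΔT,m; rank = 3
Repeat: ρ,ΔT,m; free: D,ℓ,X1,X2,X3
RREF:
  r0: [   1    0    0 -1/3 -1/3 -2/3  1/3 -2/3]
  r1: [   0    1    0    0    0    2   -1   -2]
  r2: [   0    0    1  1/3  1/3 -1/3  5/3  2/3]
Fix exponent of ℓ at 1, D at 0, X1 at 0, X2 at 0, X3 at 0; solve each RREF row for its pivot's exponent:
  r0: exp(ρ) + (-1/3)·1 = 0 ⇒ exp(ρ) = 1/3
  r1: exp(ΔT) + (0)·1 = 0 ⇒ exp(ΔT) = 0
  r2: exp(m) + (1/3)·1 = 0 ⇒ exp(m) = -1/3
Π_2 = ρ^(1/3) · m^(-1/3) · ℓ

["1/3", "0", "-1/3", "0", "1", "0", "0", "0"]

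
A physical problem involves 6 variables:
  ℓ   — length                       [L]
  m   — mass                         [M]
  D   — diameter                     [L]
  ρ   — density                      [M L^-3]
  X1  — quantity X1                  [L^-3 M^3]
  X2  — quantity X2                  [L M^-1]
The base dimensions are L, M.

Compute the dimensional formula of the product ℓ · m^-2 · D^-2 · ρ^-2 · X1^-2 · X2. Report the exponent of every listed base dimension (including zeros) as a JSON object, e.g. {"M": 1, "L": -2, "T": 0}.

Write exponents as rows L,M / cols ℓ,m,D,ρ,X1,X2:
  L: [ 1  0  1 -3 -3  1]
  M: [ 0  1  0  1  3 -1]
  [L]: (1)·1+(-2)·0+(-2)·1+(-2)·-3+(-2)·-3+(1)·1 = 12
  [M]: (1)·0+(-2)·1+(-2)·0+(-2)·1+(-2)·3+(1)·-1 = -11
⇒ L^12 M^-11

{"L": 12, "M": -11}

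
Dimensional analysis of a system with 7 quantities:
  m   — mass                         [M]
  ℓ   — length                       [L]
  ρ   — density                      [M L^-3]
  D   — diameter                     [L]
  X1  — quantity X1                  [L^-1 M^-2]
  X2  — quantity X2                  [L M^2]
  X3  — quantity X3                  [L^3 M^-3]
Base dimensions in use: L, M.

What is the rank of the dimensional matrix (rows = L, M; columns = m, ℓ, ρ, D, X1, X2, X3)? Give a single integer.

Exponent matrix [L,M] × [m,ℓ,ρ,D,X1,X2,X3]:
  L: [ 0  1 -3  1 -1  1  3]
  M: [ 1  0  1  0 -2  2 -3]
Row reduction gives pivot columns m,ℓ; rank = 2

2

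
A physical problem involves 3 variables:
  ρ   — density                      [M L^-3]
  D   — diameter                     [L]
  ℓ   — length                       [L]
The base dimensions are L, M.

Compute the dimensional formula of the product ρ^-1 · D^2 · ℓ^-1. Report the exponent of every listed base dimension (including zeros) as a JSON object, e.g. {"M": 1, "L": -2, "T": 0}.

{"L": 4, "M": -1}

Exponent matrix [L,M] × [ρ,D,ℓ]:
  L: [-3  1  1]
  M: [ 1  0  0]
  [L]: (-1)·-3+(2)·1+(-1)·1 = 4
  [M]: (-1)·1+(2)·0+(-1)·0 = -1
⇒ L^4 M^-1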